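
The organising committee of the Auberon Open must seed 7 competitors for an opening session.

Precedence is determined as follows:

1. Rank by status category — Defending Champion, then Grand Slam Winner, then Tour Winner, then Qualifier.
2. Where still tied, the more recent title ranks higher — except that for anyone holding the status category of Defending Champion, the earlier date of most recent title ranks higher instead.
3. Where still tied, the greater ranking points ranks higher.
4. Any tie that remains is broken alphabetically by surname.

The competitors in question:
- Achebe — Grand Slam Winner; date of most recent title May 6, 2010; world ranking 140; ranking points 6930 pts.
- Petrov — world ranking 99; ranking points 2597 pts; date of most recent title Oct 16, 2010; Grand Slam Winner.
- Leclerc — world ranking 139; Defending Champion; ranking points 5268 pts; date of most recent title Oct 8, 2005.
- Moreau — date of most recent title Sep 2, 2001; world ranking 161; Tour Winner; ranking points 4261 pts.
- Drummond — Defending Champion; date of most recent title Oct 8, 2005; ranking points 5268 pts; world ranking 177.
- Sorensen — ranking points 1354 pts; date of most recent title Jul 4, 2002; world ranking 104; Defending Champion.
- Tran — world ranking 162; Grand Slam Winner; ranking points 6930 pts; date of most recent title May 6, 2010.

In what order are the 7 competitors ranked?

By status category: Sorensen, Drummond and Leclerc (Defending Champion); then Petrov, Achebe and Tran (Grand Slam Winner); then Moreau (Tour Winner).
Among Sorensen, Drummond and Leclerc, by date of most recent title (earlier first) (reversed rule for this group): Sorensen (Jul 4, 2002) before Drummond and Leclerc (Oct 8, 2005).
Drummond and Leclerc both have ranking points 5268 pts, so the next rule applies.
Among Drummond and Leclerc, alphabetically by surname: Drummond before Leclerc.
Among Petrov, Achebe and Tran, by date of most recent title (later first): Petrov (Oct 16, 2010) before Achebe and Tran (May 6, 2010).
Achebe and Tran both have ranking points 6930 pts, so the next rule applies.
Among Achebe and Tran, alphabetically by surname: Achebe before Tran.
Full order: Sorensen, Drummond, Leclerc, Petrov, Achebe, Tran, Moreau.

Sorensen, Drummond, Leclerc, Petrov, Achebe, Tran, Moreau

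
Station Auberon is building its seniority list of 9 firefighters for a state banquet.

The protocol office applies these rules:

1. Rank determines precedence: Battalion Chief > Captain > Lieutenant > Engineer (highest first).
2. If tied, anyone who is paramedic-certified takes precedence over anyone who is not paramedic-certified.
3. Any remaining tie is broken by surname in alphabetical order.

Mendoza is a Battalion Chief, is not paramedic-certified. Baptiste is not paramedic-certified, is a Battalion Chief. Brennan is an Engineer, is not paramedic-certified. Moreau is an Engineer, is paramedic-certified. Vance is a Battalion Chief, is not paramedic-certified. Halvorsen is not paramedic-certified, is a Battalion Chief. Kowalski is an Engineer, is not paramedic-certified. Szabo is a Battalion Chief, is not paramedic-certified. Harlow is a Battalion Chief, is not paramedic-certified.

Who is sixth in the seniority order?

Vance

By rank: Baptiste, Halvorsen, Harlow, Mendoza, Szabo and Vance (Battalion Chief); then Moreau, Brennan and Kowalski (Engineer).
Baptiste, Halvorsen, Harlow, Mendoza, Szabo and Vance are each not paramedic-certified, so the next rule applies.
Among Baptiste, Halvorsen, Harlow, Mendoza, Szabo and Vance, alphabetically by surname: Baptiste before Halvorsen before Harlow before Mendoza before Szabo before Vance.
Among Moreau, Brennan and Kowalski, paramedic-certified before not paramedic-certified: Moreau (paramedic-certified) before Brennan and Kowalski (not paramedic-certified).
Among Brennan and Kowalski, alphabetically by surname: Brennan before Kowalski.
Order: Baptiste, Halvorsen, Harlow, Mendoza, Szabo, Vance, Moreau, Brennan, Kowalski.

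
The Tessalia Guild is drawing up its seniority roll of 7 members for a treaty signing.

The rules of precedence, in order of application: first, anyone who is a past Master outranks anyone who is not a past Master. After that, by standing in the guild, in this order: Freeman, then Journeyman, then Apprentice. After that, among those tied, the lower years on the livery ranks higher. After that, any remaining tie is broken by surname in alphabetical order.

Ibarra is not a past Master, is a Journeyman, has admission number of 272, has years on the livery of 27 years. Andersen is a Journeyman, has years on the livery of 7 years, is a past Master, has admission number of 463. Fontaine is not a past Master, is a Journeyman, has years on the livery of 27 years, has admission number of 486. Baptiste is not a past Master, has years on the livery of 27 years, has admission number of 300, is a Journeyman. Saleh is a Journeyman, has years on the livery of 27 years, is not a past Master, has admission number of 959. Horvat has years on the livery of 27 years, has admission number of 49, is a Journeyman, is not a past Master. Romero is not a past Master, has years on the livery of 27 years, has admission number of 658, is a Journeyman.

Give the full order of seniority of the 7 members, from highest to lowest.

Andersen, Baptiste, Fontaine, Horvat, Ibarra, Romero, Saleh

By the first rule: Andersen (a past Master); then Baptiste, Fontaine, Horvat, Ibarra, Romero and Saleh (each not a past Master).
Baptiste, Fontaine, Horvat, Ibarra, Romero and Saleh are each Journeyman, so the next rule applies.
Baptiste, Fontaine, Horvat, Ibarra, Romero and Saleh all have years on the livery 27 years, so the next rule applies.
Among Baptiste, Fontaine, Horvat, Ibarra, Romero and Saleh, alphabetically by surname: Baptiste before Fontaine before Horvat before Ibarra before Romero before Saleh.
Full order: Andersen, Baptiste, Fontaine, Horvat, Ibarra, Romero, Saleh.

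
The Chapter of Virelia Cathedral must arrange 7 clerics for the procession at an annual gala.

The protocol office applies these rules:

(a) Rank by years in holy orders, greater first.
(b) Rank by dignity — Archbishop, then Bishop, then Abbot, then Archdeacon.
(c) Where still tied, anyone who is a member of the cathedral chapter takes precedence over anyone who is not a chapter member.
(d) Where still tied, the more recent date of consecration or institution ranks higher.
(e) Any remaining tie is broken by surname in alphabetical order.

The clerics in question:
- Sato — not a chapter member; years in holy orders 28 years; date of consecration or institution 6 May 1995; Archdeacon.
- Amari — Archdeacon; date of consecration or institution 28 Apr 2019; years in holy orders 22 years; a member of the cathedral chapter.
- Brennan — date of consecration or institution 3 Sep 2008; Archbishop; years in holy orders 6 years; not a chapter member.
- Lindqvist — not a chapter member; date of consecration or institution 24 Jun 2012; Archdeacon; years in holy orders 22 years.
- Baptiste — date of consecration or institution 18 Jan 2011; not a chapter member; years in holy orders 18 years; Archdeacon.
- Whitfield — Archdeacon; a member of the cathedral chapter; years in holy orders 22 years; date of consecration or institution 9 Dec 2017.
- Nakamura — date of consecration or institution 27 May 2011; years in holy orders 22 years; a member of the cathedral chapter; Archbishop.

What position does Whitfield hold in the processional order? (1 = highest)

4

By years in holy orders (higher first): Sato (28 years); then Nakamura, Amari, Whitfield and Lindqvist (each 22 years); then Baptiste (18 years); then Brennan (6 years).
Among Nakamura, Amari, Whitfield and Lindqvist, by dignity: Nakamura (Archbishop) before Amari, Whitfield and Lindqvist (Archdeacon).
Among Amari, Whitfield and Lindqvist, a member of the cathedral chapter before not a chapter member: Amari and Whitfield (a member of the cathedral chapter) before Lindqvist (not a chapter member).
Among Amari and Whitfield, by date of consecration or institution (later first): Amari (28 Apr 2019) before Whitfield (9 Dec 2017).
Order: Sato, Nakamura, Amari, Whitfield, Lindqvist, Baptiste, Brennan. So position 4.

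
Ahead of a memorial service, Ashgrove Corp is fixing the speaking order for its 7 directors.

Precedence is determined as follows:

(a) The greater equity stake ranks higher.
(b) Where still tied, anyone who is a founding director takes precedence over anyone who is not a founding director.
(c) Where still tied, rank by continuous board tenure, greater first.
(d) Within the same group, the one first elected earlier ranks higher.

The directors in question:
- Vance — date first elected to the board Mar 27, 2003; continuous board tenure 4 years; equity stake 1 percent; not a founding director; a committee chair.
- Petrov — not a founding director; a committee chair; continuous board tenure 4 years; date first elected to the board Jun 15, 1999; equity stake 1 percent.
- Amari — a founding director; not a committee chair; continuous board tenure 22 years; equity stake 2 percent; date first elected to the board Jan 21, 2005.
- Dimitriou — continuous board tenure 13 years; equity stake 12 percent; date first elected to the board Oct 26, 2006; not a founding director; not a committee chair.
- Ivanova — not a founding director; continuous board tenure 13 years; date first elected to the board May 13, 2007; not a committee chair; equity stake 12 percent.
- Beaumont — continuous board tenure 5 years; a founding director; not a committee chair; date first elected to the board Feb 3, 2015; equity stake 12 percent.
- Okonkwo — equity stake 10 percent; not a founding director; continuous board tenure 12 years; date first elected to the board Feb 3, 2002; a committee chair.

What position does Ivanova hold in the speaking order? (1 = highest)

3

By equity stake (higher first): Beaumont, Dimitriou and Ivanova (each 12 percent); then Okonkwo (10 percent); then Amari (2 percent); then Petrov and Vance (both 1 percent).
Among Beaumont, Dimitriou and Ivanova, a founding director before not a founding director: Beaumont (a founding director) before Dimitriou and Ivanova (not a founding director).
Dimitriou and Ivanova both have continuous board tenure 13 years, so the next rule applies.
Among Dimitriou and Ivanova, by date first elected to the board (earlier first): Dimitriou (Oct 26, 2006) before Ivanova (May 13, 2007).
Petrov and Vance are each not a founding director, so the next rule applies.
Petrov and Vance both have continuous board tenure 4 years, so the next rule applies.
Among Petrov and Vance, by date first elected to the board (earlier first): Petrov (Jun 15, 1999) before Vance (Mar 27, 2003).
Order: Beaumont, Dimitriou, Ivanova, Okonkwo, Amari, Petrov, Vance. So position 3.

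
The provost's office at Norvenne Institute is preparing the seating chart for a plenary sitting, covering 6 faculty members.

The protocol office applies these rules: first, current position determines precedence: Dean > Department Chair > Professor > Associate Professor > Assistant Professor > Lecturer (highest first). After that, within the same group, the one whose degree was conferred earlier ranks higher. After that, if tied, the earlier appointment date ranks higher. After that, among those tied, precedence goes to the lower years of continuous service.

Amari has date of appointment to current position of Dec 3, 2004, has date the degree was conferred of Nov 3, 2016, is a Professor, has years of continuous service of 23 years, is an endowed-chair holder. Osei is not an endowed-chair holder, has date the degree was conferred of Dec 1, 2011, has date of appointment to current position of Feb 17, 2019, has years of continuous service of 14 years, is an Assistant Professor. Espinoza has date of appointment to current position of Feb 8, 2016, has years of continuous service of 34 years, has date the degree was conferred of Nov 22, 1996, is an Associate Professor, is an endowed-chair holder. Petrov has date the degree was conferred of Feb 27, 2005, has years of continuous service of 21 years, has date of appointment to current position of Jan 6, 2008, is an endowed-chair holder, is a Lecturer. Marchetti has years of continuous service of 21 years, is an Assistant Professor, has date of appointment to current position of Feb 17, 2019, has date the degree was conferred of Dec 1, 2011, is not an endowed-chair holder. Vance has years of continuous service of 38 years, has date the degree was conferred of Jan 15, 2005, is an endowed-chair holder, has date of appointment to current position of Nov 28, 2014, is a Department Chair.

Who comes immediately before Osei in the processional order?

By current position: Vance (Department Chair); then Amari (Professor); then Espinoza (Associate Professor); then Osei and Marchetti (Assistant Professor); then Petrov (Lecturer).
Osei and Marchetti both have date the degree was conferred Dec 1, 2011, so the next rule applies.
Osei and Marchetti both have date of appointment to current position Feb 17, 2019, so the next rule applies.
Among Osei and Marchetti, by years of continuous service (lower first): Osei (14 years) before Marchetti (21 years).
Order: Vance, Amari, Espinoza, Osei, Marchetti, Petrov.

Espinoza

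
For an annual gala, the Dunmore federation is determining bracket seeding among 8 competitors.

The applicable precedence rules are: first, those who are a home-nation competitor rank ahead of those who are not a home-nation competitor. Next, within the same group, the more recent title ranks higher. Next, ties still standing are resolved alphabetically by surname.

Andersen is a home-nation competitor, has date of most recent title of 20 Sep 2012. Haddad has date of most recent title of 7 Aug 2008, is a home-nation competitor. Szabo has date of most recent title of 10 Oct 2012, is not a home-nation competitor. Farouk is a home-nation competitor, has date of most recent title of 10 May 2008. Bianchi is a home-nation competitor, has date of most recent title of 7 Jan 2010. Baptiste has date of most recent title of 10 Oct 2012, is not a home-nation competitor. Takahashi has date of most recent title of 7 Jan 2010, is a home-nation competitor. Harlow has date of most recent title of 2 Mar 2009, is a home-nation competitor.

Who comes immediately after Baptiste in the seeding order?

By the first rule: Andersen, Bianchi, Takahashi, Harlow, Haddad and Farouk (each a home-nation competitor); then Baptiste and Szabo (both not a home-nation competitor).
Among Andersen, Bianchi, Takahashi, Harlow, Haddad and Farouk, by date of most recent title (later first): Andersen (20 Sep 2012) before Bianchi and Takahashi (7 Jan 2010) before Harlow (2 Mar 2009) before Haddad (7 Aug 2008) before Farouk (10 May 2008).
Among Bianchi and Takahashi, alphabetically by surname: Bianchi before Takahashi.
Baptiste and Szabo both have date of most recent title 10 Oct 2012, so the next rule applies.
Among Baptiste and Szabo, alphabetically by surname: Baptiste before Szabo.
Order: Andersen, Bianchi, Takahashi, Harlow, Haddad, Farouk, Baptiste, Szabo.

Szabo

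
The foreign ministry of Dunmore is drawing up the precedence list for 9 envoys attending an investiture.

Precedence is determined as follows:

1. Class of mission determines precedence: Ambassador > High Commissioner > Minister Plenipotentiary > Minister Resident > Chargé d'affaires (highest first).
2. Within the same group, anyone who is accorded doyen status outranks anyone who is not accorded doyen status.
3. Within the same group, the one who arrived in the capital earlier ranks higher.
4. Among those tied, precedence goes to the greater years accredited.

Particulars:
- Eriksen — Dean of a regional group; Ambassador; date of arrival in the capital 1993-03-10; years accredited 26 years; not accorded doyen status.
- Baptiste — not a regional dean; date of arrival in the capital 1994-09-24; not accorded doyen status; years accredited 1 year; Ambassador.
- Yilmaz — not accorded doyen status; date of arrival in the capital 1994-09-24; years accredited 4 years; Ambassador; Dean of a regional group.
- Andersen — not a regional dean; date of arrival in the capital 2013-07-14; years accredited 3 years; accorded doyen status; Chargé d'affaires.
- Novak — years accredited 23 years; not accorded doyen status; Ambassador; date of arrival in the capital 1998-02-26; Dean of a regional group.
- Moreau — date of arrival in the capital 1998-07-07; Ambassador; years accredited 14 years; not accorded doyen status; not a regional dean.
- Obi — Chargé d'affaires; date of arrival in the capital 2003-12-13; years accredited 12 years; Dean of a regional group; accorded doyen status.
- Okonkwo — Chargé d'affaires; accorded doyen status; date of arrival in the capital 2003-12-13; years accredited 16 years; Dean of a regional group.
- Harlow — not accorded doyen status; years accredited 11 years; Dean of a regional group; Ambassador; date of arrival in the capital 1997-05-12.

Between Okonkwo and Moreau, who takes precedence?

Moreau

By class of mission: Eriksen, Yilmaz, Baptiste, Harlow, Novak and Moreau (Ambassador); then Okonkwo, Obi and Andersen (Chargé d'affaires).
Eriksen, Yilmaz, Baptiste, Harlow, Novak and Moreau are each not accorded doyen status, so the next rule applies.
Among Eriksen, Yilmaz, Baptiste, Harlow, Novak and Moreau, by date of arrival in the capital (earlier first): Eriksen (1993-03-10) before Yilmaz and Baptiste (1994-09-24) before Harlow (1997-05-12) before Novak (1998-02-26) before Moreau (1998-07-07).
Among Yilmaz and Baptiste, by years accredited (higher first): Yilmaz (4 years) before Baptiste (1 year).
Okonkwo, Obi and Andersen are each accorded doyen status, so the next rule applies.
Among Okonkwo, Obi and Andersen, by date of arrival in the capital (earlier first): Okonkwo and Obi (2003-12-13) before Andersen (2013-07-14).
Among Okonkwo and Obi, by years accredited (higher first): Okonkwo (16 years) before Obi (12 years).
So Moreau takes precedence.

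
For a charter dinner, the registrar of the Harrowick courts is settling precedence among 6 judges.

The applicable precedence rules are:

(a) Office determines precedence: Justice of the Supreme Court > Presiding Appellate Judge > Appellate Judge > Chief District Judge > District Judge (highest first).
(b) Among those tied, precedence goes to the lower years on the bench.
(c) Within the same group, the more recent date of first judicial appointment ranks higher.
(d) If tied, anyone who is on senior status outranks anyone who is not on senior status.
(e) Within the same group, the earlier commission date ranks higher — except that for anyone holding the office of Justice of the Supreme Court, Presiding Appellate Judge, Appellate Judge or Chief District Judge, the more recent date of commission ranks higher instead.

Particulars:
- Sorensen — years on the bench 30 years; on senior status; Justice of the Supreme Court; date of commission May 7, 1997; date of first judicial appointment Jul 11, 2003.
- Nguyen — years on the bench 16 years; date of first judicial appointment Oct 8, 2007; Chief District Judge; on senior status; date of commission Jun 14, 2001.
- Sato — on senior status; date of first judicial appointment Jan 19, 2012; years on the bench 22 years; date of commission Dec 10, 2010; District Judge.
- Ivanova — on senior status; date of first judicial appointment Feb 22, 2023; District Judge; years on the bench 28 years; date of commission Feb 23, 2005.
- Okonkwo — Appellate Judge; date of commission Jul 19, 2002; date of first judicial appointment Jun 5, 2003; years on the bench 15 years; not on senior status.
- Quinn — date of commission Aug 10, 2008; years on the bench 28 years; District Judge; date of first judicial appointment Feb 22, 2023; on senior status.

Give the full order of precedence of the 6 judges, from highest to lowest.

Sorensen, Okonkwo, Nguyen, Sato, Ivanova, Quinn

By office: Sorensen (Justice of the Supreme Court); then Okonkwo (Appellate Judge); then Nguyen (Chief District Judge); then Sato, Ivanova and Quinn (District Judge).
Among Sato, Ivanova and Quinn, by years on the bench (lower first): Sato (22 years) before Ivanova and Quinn (28 years).
Ivanova and Quinn both have date of first judicial appointment Feb 22, 2023, so the next rule applies.
Ivanova and Quinn are each on senior status, so the next rule applies.
Among Ivanova and Quinn, by date of commission (earlier first): Ivanova (Feb 23, 2005) before Quinn (Aug 10, 2008).
Full order: Sorensen, Okonkwo, Nguyen, Sato, Ivanova, Quinn.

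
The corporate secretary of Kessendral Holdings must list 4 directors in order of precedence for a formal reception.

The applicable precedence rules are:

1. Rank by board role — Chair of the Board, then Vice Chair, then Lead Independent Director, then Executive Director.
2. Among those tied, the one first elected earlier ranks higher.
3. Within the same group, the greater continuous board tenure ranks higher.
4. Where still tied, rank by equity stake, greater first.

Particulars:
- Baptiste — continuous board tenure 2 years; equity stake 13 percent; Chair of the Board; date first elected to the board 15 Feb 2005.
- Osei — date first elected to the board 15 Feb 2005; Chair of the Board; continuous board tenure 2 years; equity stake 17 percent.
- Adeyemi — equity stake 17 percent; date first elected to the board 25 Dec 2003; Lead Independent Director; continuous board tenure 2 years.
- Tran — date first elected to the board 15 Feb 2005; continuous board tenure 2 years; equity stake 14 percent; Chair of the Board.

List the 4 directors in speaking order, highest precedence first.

Osei, Tran, Baptiste, Adeyemi

By board role: Osei, Tran and Baptiste (Chair of the Board); then Adeyemi (Lead Independent Director).
Osei, Tran and Baptiste all have date first elected to the board 15 Feb 2005, so the next rule applies.
Osei, Tran and Baptiste all have continuous board tenure 2 years, so the next rule applies.
Among Osei, Tran and Baptiste, by equity stake (higher first): Osei (17 percent) before Tran (14 percent) before Baptiste (13 percent).
Full order: Osei, Tran, Baptiste, Adeyemi.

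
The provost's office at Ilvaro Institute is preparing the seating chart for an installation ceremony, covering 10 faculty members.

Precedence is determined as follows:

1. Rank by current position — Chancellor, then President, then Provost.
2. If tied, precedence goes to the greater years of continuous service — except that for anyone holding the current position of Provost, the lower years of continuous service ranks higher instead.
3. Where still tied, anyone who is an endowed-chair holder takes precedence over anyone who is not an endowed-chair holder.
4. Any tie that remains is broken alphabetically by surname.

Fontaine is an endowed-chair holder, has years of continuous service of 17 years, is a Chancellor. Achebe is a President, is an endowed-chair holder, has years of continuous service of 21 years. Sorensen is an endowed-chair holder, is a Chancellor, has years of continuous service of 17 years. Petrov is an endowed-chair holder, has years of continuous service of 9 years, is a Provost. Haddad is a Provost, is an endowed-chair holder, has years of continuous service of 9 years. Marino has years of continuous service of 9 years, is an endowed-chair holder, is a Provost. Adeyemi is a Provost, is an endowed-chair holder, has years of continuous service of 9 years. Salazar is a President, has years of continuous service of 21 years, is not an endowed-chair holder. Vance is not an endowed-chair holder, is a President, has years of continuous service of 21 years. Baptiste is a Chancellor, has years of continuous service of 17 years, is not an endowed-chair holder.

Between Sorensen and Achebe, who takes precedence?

Sorensen

By current position: Fontaine, Sorensen and Baptiste (Chancellor); then Achebe, Salazar and Vance (President); then Adeyemi, Haddad, Marino and Petrov (Provost).
Fontaine, Sorensen and Baptiste all have years of continuous service 17 years, so the next rule applies.
Among Fontaine, Sorensen and Baptiste, an endowed-chair holder before not an endowed-chair holder: Fontaine and Sorensen (an endowed-chair holder) before Baptiste (not an endowed-chair holder).
Among Fontaine and Sorensen, alphabetically by surname: Fontaine before Sorensen.
Achebe, Salazar and Vance all have years of continuous service 21 years, so the next rule applies.
Among Achebe, Salazar and Vance, an endowed-chair holder before not an endowed-chair holder: Achebe (an endowed-chair holder) before Salazar and Vance (not an endowed-chair holder).
Among Salazar and Vance, alphabetically by surname: Salazar before Vance.
Adeyemi, Haddad, Marino and Petrov all have years of continuous service 9 years, so the next rule applies.
Adeyemi, Haddad, Marino and Petrov are each an endowed-chair holder, so the next rule applies.
Among Adeyemi, Haddad, Marino and Petrov, alphabetically by surname: Adeyemi before Haddad before Marino before Petrov.
So Sorensen takes precedence.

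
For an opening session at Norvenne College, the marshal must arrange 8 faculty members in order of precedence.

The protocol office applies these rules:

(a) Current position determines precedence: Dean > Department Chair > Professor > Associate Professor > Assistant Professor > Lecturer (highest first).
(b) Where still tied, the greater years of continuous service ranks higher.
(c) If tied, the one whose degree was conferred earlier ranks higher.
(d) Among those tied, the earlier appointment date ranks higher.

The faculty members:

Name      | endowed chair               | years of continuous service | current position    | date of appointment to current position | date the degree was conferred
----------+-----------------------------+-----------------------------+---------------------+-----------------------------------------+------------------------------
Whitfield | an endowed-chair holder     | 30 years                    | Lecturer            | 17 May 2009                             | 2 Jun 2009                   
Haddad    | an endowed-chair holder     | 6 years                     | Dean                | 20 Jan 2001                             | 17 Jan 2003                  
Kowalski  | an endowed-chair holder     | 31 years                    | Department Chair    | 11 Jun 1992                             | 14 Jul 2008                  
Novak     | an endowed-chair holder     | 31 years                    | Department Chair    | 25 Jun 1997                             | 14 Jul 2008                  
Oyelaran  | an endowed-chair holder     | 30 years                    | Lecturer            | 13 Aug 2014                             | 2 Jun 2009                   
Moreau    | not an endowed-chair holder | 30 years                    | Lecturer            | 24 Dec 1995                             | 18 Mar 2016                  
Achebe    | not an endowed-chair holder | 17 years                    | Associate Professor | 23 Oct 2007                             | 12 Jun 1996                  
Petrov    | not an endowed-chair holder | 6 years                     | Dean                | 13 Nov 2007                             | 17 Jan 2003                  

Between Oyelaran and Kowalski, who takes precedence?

By current position: Haddad and Petrov (Dean); then Kowalski and Novak (Department Chair); then Achebe (Associate Professor); then Whitfield, Oyelaran and Moreau (Lecturer).
Haddad and Petrov both have years of continuous service 6 years, so the next rule applies.
Haddad and Petrov both have date the degree was conferred 17 Jan 2003, so the next rule applies.
Among Haddad and Petrov, by date of appointment to current position (earlier first): Haddad (20 Jan 2001) before Petrov (13 Nov 2007).
Kowalski and Novak both have years of continuous service 31 years, so the next rule applies.
Kowalski and Novak both have date the degree was conferred 14 Jul 2008, so the next rule applies.
Among Kowalski and Novak, by date of appointment to current position (earlier first): Kowalski (11 Jun 1992) before Novak (25 Jun 1997).
Whitfield, Oyelaran and Moreau all have years of continuous service 30 years, so the next rule applies.
Among Whitfield, Oyelaran and Moreau, by date the degree was conferred (earlier first): Whitfield and Oyelaran (2 Jun 2009) before Moreau (18 Mar 2016).
Among Whitfield and Oyelaran, by date of appointment to current position (earlier first): Whitfield (17 May 2009) before Oyelaran (13 Aug 2014).
So Kowalski takes precedence.

Kowalski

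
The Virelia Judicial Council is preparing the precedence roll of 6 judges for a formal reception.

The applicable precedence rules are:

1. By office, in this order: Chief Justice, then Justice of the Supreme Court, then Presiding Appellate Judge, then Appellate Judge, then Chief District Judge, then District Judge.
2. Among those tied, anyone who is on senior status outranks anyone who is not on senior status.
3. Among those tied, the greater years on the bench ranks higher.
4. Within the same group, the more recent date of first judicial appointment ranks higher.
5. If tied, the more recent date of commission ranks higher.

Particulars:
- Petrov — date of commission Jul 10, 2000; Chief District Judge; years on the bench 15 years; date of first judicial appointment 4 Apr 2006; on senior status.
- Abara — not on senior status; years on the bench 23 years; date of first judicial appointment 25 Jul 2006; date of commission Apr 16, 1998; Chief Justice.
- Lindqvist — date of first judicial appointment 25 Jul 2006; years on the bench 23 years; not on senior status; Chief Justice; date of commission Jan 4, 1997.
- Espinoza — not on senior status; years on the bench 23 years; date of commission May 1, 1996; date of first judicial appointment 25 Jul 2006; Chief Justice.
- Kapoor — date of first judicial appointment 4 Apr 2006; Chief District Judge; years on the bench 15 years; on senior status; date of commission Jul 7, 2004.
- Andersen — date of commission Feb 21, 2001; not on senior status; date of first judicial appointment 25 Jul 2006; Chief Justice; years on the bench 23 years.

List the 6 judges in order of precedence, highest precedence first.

Andersen, Abara, Lindqvist, Espinoza, Kapoor, Petrov

By office: Andersen, Abara, Lindqvist and Espinoza (Chief Justice); then Kapoor and Petrov (Chief District Judge).
Andersen, Abara, Lindqvist and Espinoza are each not on senior status, so the next rule applies.
Andersen, Abara, Lindqvist and Espinoza all have years on the bench 23 years, so the next rule applies.
Andersen, Abara, Lindqvist and Espinoza all have date of first judicial appointment 25 Jul 2006, so the next rule applies.
Among Andersen, Abara, Lindqvist and Espinoza, by date of commission (later first): Andersen (Feb 21, 2001) before Abara (Apr 16, 1998) before Lindqvist (Jan 4, 1997) before Espinoza (May 1, 1996).
Kapoor and Petrov are each on senior status, so the next rule applies.
Kapoor and Petrov both have years on the bench 15 years, so the next rule applies.
Kapoor and Petrov both have date of first judicial appointment 4 Apr 2006, so the next rule applies.
Among Kapoor and Petrov, by date of commission (later first): Kapoor (Jul 7, 2004) before Petrov (Jul 10, 2000).
Full order: Andersen, Abara, Lindqvist, Espinoza, Kapoor, Petrov.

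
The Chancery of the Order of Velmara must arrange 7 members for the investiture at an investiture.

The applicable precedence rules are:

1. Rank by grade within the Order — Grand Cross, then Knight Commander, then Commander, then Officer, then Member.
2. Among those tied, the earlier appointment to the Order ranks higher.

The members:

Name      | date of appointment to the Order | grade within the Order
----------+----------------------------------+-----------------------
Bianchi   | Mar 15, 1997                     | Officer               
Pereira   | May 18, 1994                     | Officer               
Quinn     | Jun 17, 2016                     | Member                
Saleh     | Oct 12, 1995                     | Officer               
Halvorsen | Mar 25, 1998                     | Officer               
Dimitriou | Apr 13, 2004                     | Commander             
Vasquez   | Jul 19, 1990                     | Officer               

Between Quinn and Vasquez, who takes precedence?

Vasquez

By grade within the Order: Dimitriou (Commander); then Vasquez, Pereira, Saleh, Bianchi and Halvorsen (Officer); then Quinn (Member).
Among Vasquez, Pereira, Saleh, Bianchi and Halvorsen, by date of appointment to the Order (earlier first): Vasquez (Jul 19, 1990) before Pereira (May 18, 1994) before Saleh (Oct 12, 1995) before Bianchi (Mar 15, 1997) before Halvorsen (Mar 25, 1998).
So Vasquez takes precedence.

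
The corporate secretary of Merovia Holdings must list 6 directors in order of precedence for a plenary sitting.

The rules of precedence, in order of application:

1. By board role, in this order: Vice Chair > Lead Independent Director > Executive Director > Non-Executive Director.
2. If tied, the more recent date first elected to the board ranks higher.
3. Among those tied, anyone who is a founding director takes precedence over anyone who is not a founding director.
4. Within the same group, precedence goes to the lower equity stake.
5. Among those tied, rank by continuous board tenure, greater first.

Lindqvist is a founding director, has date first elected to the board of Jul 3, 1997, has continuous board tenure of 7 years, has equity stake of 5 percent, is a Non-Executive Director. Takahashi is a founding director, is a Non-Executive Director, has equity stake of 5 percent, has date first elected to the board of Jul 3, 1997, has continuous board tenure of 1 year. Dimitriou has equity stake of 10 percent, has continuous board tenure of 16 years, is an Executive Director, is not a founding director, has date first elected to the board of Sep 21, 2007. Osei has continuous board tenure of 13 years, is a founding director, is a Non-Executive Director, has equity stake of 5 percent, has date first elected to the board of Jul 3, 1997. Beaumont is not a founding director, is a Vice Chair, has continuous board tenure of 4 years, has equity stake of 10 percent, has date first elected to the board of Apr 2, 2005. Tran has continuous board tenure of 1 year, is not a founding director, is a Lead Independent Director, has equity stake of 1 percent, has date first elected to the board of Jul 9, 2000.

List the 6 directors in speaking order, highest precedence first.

Beaumont, Tran, Dimitriou, Osei, Lindqvist, Takahashi

By board role: Beaumont (Vice Chair); then Tran (Lead Independent Director); then Dimitriou (Executive Director); then Osei, Lindqvist and Takahashi (Non-Executive Director).
Osei, Lindqvist and Takahashi all have date first elected to the board Jul 3, 1997, so the next rule applies.
Osei, Lindqvist and Takahashi are each a founding director, so the next rule applies.
Osei, Lindqvist and Takahashi all have equity stake 5 percent, so the next rule applies.
Among Osei, Lindqvist and Takahashi, by continuous board tenure (higher first): Osei (13 years) before Lindqvist (7 years) before Takahashi (1 year).
Full order: Beaumont, Tran, Dimitriou, Osei, Lindqvist, Takahashi.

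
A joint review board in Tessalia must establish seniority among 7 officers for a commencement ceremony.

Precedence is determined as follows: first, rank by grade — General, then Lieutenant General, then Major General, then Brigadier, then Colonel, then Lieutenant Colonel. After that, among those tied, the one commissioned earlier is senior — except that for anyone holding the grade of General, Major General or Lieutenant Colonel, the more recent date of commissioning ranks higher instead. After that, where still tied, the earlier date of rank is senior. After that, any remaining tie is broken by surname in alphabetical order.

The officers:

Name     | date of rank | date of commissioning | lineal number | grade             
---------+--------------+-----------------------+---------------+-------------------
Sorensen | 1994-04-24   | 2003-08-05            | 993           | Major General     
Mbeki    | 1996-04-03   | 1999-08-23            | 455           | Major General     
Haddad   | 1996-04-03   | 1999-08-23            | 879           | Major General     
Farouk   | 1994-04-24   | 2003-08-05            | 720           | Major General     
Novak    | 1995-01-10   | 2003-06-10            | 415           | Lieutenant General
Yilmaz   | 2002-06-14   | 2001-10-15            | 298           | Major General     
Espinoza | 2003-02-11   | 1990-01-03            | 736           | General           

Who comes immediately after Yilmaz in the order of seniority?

Haddad

By grade: Espinoza (General); then Novak (Lieutenant General); then Farouk, Sorensen, Yilmaz, Haddad and Mbeki (Major General).
Among Farouk, Sorensen, Yilmaz, Haddad and Mbeki, by date of commissioning (later first) (reversed rule for this group): Farouk and Sorensen (2003-08-05) before Yilmaz (2001-10-15) before Haddad and Mbeki (1999-08-23).
Farouk and Sorensen both have date of rank 1994-04-24, so the next rule applies.
Among Farouk and Sorensen, alphabetically by surname: Farouk before Sorensen.
Haddad and Mbeki both have date of rank 1996-04-03, so the next rule applies.
Among Haddad and Mbeki, alphabetically by surname: Haddad before Mbeki.
Order: Espinoza, Novak, Farouk, Sorensen, Yilmaz, Haddad, Mbeki.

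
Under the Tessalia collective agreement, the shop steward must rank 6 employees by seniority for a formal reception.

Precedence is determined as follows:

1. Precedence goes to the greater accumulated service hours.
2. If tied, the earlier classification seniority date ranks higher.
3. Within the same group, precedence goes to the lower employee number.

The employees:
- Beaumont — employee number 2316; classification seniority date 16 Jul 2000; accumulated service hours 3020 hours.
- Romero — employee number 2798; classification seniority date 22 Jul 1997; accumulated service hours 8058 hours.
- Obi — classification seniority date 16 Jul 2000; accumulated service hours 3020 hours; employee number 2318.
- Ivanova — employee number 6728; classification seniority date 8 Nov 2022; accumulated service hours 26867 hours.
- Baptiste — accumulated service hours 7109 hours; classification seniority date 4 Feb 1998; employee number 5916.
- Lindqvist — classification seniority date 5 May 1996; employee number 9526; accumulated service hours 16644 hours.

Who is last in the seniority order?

Obi

By accumulated service hours (higher first): Ivanova (26867 hours); then Lindqvist (16644 hours); then Romero (8058 hours); then Baptiste (7109 hours); then Beaumont and Obi (both 3020 hours).
Beaumont and Obi both have classification seniority date 16 Jul 2000, so the next rule applies.
Among Beaumont and Obi, by employee number (lower first): Beaumont (2316) before Obi (2318).
Order: Ivanova, Lindqvist, Romero, Baptiste, Beaumont, Obi.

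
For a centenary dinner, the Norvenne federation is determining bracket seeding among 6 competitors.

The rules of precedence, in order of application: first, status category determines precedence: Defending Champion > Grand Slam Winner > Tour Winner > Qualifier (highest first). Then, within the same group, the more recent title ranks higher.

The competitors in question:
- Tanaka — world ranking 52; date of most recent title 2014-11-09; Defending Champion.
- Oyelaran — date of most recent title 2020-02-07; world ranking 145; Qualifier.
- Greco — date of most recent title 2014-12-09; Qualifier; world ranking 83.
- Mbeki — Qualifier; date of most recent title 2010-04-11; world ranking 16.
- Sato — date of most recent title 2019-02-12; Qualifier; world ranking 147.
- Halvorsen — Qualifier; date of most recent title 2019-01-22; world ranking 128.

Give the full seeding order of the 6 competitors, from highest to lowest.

By status category: Tanaka (Defending Champion); then Oyelaran, Sato, Halvorsen, Greco and Mbeki (Qualifier).
Among Oyelaran, Sato, Halvorsen, Greco and Mbeki, by date of most recent title (later first): Oyelaran (2020-02-07) before Sato (2019-02-12) before Halvorsen (2019-01-22) before Greco (2014-12-09) before Mbeki (2010-04-11).
Full order: Tanaka, Oyelaran, Sato, Halvorsen, Greco, Mbeki.

Tanaka, Oyelaran, Sato, Halvorsen, Greco, Mbeki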